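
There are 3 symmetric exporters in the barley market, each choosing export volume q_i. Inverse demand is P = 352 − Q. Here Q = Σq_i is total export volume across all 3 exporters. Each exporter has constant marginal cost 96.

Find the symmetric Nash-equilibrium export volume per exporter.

A representative exporter's profit is π_i = q_i(352 − Q) − 96q_i, with Q = q_i + Σ_{j≠i} q_j.
First-order condition: 256 − 2q_i − Σ_{j≠i} q_j = 0.
Imposing symmetry (q_j = q for all j) turns Σ_{j≠i} q_j into 2q, so 256 = 4q and q = 64.

64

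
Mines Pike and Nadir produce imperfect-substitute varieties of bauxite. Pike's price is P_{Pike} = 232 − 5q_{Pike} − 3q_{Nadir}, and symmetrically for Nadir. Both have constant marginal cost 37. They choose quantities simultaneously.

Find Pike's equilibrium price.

Mine Pike's profit: π = q_{Pike}(232 − 5q_{Pike} − 3q_{Nadir}) − 37q_{Pike}.
∂π/∂q_{Pike} = 195 − 10q_{Pike} − 3q_{Nadir} = 0 ⇒ q_{Pike} = 19.5 − 0.3q_{Nadir}.
The game is symmetric, so in equilibrium q_{Nadir} = q_{Pike}: the reaction function gives 1.3q_{Pike} = 19.5, hence q_{Pike} = 15.
P_{Pike} = 232 − 5·15 − 3·15 = 112.

112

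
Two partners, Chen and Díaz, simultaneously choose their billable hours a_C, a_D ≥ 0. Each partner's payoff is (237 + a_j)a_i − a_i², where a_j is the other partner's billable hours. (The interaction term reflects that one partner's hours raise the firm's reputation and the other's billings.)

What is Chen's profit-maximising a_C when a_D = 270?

253.5

Chen's payoff is (237 + a_D)a_C − a_C².
∂π/∂a_C = 237 + a_D − 2a_C = 0, so a_C = 118.5 + 0.5a_D.
At a_D = 270: a_C = 118.5 + 0.5·270 = 253.5.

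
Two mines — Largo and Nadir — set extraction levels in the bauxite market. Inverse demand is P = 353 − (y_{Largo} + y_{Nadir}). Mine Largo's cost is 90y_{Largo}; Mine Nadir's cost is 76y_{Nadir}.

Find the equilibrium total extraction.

180

Mine Largo's profit: π = y_{Largo}(353 − (y_{Largo} + y_{Nadir})) − 90y_{Largo}.
∂π/∂y_{Largo} = 263 − 2y_{Largo} − y_{Nadir} = 0, so y_{Largo} = 131.5 − 0.5y_{Nadir}.
By the same steps for Nadir: y_{Nadir} = 138.5 − 0.5y_{Largo}.
Substituting the second reaction function into the first: y_{Largo} = 131.5 − 0.5(138.5 − 0.5y_{Largo}), which gives 0.75y_{Largo} = 62.25 ⇒ y_{Largo} = 83.
Then y_{Nadir} = 138.5 − 0.5·83 = 97.
Total extraction: 83 + 97 = 180.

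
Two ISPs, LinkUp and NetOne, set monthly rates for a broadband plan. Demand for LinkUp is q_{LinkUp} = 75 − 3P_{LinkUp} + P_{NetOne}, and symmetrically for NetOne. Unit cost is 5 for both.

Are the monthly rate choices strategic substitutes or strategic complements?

strategic complements

LinkUp's profit: π = (P_{LinkUp} − 5)(75 − 3P_{LinkUp} + P_{NetOne}).
∂π/∂P_{LinkUp} = 90 − 6P_{LinkUp} + P_{NetOne} = 0 ⇒ P_{LinkUp} = 15 + (1/6)P_{NetOne}.
The best-response slope dP_{LinkUp}/dP_{NetOne} = 1/6 > 0: the reaction function is upward-sloping, so the choices are strategic complements.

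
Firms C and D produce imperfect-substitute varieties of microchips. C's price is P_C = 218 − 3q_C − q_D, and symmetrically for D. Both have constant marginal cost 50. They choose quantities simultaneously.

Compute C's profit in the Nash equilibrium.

1728

Firm C's profit: π = q_C(218 − 3q_C − q_D) − 50q_C.
∂π/∂q_C = 168 − 6q_C − q_D = 0 ⇒ q_C = 28 − (1/6)q_D.
The game is symmetric, so in equilibrium q_D = q_C: the reaction function gives (7/6)q_C = 28, hence q_C = 24.
P_C = 218 − 3·24 − 24 = 122.
Profit = (122 − 50)·24 = 1728.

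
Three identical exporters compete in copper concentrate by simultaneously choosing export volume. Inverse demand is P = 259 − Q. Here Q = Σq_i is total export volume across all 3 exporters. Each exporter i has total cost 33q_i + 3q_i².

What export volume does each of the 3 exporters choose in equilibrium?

A representative exporter's profit is π_i = q_i(259 − Q) − 33q_i − 3q_i², with Q = q_i + Σ_{j≠i} q_j.
First-order condition: 226 − 8q_i − Σ_{j≠i} q_j = 0.
With identical exporters, set every q_j = q: then 226 − 8q − 2q = 0, i.e. q = 226/10 = 22.6.

22.6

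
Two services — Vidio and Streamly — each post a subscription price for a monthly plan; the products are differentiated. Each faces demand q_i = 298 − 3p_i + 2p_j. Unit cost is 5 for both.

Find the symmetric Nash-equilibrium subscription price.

Vidio's profit: π = (p_{Vidio} − 5)(298 − 3p_{Vidio} + 2p_{Streamly}).
∂π/∂p_{Vidio} = 313 − 6p_{Vidio} + 2p_{Streamly} = 0 ⇒ p_{Vidio} = 313/6 + (1/3)p_{Streamly}.
Setting p_{Vidio} = p_{Streamly} in the reaction function: p_{Vidio} = 313/6 + (1/3)p_{Vidio}, so p_{Vidio} = (313/6) / (2/3) = 78.25.

78.25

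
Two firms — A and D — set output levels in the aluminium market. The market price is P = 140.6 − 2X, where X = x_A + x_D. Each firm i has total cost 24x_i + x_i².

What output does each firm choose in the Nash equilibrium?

14.575

Firm A's profit: π = x_A(140.6 − 2(x_A + x_D)) − 24x_A − x_A².
∂π/∂x_A = 116.6 − 6x_A − 2x_D = 0, so x_A = 583/30 − (1/3)x_D.
The game is symmetric, so in equilibrium x_D = x_A: the reaction function gives (4/3)x_A = 583/30, hence x_A = 14.575.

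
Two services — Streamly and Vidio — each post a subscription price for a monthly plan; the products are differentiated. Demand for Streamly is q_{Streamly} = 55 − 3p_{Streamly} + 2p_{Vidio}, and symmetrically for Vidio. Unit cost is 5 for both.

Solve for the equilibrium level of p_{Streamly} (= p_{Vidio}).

Streamly's profit: π = (p_{Streamly} − 5)(55 − 3p_{Streamly} + 2p_{Vidio}).
∂π/∂p_{Streamly} = 70 − 6p_{Streamly} + 2p_{Vidio} = 0 ⇒ p_{Streamly} = 35/3 + (1/3)p_{Vidio}.
The game is symmetric, so in equilibrium p_{Vidio} = p_{Streamly}: the reaction function gives (2/3)p_{Streamly} = 35/3, hence p_{Streamly} = 17.5.

17.5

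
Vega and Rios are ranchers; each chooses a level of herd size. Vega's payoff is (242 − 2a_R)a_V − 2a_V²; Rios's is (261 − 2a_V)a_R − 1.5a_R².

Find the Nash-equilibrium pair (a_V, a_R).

Expanding Vega's payoff: 242a_V − 2a_Ra_V − 2a_V².
∂π/∂a_V = 242 − 2a_R − 4a_V = 0, so a_V = 60.5 − 0.5a_R.
Likewise for Rios: a_R = 87 − (2/3)a_V.
Solving the two reaction functions simultaneously: (1 − (−0.5)(−2/3))a_V = 60.5 − 0.5·87, so (2/3)a_V = 17 and a_V = 25.5.
Then a_R = 87 − (2/3)·25.5 = 70.

25.5, 70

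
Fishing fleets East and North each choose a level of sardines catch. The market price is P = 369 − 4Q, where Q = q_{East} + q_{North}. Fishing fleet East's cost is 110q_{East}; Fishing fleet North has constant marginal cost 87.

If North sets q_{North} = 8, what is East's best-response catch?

28.375

Fishing fleet East's profit: π = q_{East}(369 − 4(q_{East} + q_{North})) − 110q_{East}.
∂π/∂q_{East} = 259 − 8q_{East} − 4q_{North} = 0, so q_{East} = 32.375 − 0.5q_{North}.
At q_{North} = 8: q_{East} = 32.375 − 0.5·8 = 28.375.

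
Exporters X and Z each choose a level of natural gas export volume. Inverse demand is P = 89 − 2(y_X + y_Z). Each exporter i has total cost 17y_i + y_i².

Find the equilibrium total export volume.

Exporter X's profit: π = y_X(89 − 2(y_X + y_Z)) − 17y_X − y_X².
∂π/∂y_X = 72 − 6y_X − 2y_Z = 0, so y_X = 12 − (1/3)y_Z.
The game is symmetric, so in equilibrium y_Z = y_X: the reaction function gives (4/3)y_X = 12, hence y_X = 9.
Total export volume: 9 + 9 = 18.

18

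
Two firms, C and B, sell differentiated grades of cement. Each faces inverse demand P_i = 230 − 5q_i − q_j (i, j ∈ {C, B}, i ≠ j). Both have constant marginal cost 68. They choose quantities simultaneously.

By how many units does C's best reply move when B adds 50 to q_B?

Firm C's profit: π = q_C(230 − 5q_C − q_B) − 68q_C.
∂π/∂q_C = 162 − 10q_C − q_B = 0 ⇒ q_C = 16.2 − 0.1q_B.
The reaction-function slope is −0.1, so a 50-unit rise in q_B moves q_C by −0.1 × 50 = −5. C's best response falls — the actions are strategic substitutes.

-5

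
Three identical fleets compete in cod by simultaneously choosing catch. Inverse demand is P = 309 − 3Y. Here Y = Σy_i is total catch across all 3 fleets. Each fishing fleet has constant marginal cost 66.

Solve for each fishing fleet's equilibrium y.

A representative fishing fleet's profit is π_i = y_i(309 − 3Y) − 66y_i, with Y = y_i + Σ_{j≠i} y_j.
First-order condition: 243 − 6y_i − 3Σ_{j≠i} y_j = 0.
In a symmetric equilibrium every fishing fleet chooses the same y, so Σ_{j≠i} y_j = 2y. The condition becomes 243 − 12y = 0, giving y = 243/12 = 20.25.

20.25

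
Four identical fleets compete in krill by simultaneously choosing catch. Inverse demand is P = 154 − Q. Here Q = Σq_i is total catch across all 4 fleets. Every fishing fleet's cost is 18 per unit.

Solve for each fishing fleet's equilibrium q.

27.2

A representative fishing fleet's profit is π_i = q_i(154 − Q) − 18q_i, with Q = q_i + Σ_{j≠i} q_j.
First-order condition: 136 − 2q_i − Σ_{j≠i} q_j = 0.
In a symmetric equilibrium every fishing fleet chooses the same q, so Σ_{j≠i} q_j = 3q. The condition becomes 136 − 5q = 0, giving q = 136/5 = 27.2.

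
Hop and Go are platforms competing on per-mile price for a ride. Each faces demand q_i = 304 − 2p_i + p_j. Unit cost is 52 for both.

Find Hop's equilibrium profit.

Hop's profit: π = (p_{Hop} − 52)(304 − 2p_{Hop} + p_{Go}).
∂π/∂p_{Hop} = 408 − 4p_{Hop} + p_{Go} = 0 ⇒ p_{Hop} = 102 + 0.25p_{Go}.
Setting p_{Hop} = p_{Go} in the reaction function: p_{Hop} = 102 + 0.25p_{Hop}, so p_{Hop} = 102 / 0.75 = 136.
q_{Hop} = 304 − 2·136 + 136 = 168.
Profit = (136 − 52)·168 = 14112.

14112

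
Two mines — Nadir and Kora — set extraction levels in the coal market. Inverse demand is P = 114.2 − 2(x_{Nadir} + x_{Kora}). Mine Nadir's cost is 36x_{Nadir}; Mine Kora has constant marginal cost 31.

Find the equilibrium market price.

Mine Nadir's profit: π = x_{Nadir}(114.2 − 2(x_{Nadir} + x_{Kora})) − 36x_{Nadir}.
∂π/∂x_{Nadir} = 78.2 − 4x_{Nadir} − 2x_{Kora} = 0, so x_{Nadir} = 19.55 − 0.5x_{Kora}.
By the same steps for Kora: x_{Kora} = 20.8 − 0.5x_{Nadir}.
Solving the two reaction functions simultaneously: (1 − (−0.5)(−0.5))x_{Nadir} = 19.55 − 0.5·20.8, so 0.75x_{Nadir} = 9.15 and x_{Nadir} = 12.2.
Then x_{Kora} = 20.8 − 0.5·12.2 = 14.7.
Equilibrium price: P = 114.2 − 2·26.9 = 60.4.

60.4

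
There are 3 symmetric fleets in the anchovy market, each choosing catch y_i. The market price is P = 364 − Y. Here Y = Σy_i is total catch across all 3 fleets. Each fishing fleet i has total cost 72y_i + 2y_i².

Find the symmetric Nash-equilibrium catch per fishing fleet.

A representative fishing fleet's profit is π_i = y_i(364 − Y) − 72y_i − 2y_i², with Y = y_i + Σ_{j≠i} y_j.
First-order condition: 292 − 6y_i − Σ_{j≠i} y_j = 0.
Imposing symmetry (y_j = y for all j) turns Σ_{j≠i} y_j into 2y, so 292 = 8y and y = 36.5.

36.5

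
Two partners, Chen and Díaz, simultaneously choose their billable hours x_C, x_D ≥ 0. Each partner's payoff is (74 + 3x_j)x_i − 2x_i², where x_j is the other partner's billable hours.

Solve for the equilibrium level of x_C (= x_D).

74

Chen's payoff is (74 + 3x_D)x_C − 2x_C².
∂π/∂x_C = 74 + 3x_D − 4x_C = 0, so x_C = 18.5 + 0.75x_D.
The game is symmetric, so in equilibrium x_D = x_C: the reaction function gives 0.25x_C = 18.5, hence x_C = 74.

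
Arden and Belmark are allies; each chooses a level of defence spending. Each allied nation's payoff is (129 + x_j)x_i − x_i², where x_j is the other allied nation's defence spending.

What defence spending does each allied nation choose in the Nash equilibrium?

Arden's payoff is (129 + x_B)x_A − x_A².
∂π/∂x_A = 129 + x_B − 2x_A = 0, so x_A = 64.5 + 0.5x_B.
Setting x_A = x_B in the reaction function: x_A = 64.5 + 0.5x_A, so x_A = 64.5 / 0.5 = 129.

129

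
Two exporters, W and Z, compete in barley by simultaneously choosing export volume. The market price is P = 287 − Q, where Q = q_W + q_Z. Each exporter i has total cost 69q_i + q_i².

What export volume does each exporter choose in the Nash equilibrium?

Exporter W's profit: π = q_W(287 − (q_W + q_Z)) − 69q_W − q_W².
∂π/∂q_W = 218 − 4q_W − q_Z = 0, so q_W = 54.5 − 0.25q_Z.
Setting q_W = q_Z in the reaction function: q_W = 54.5 − 0.25q_W, so q_W = 54.5 / 1.25 = 43.6.

43.6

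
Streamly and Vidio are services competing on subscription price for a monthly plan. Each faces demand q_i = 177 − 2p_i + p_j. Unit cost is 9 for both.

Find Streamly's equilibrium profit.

Streamly's profit: π = (p_{Streamly} − 9)(177 − 2p_{Streamly} + p_{Vidio}).
∂π/∂p_{Streamly} = 195 − 4p_{Streamly} + p_{Vidio} = 0 ⇒ p_{Streamly} = 48.75 + 0.25p_{Vidio}.
The game is symmetric, so in equilibrium p_{Vidio} = p_{Streamly}: the reaction function gives 0.75p_{Streamly} = 48.75, hence p_{Streamly} = 65.
q_{Streamly} = 177 − 2·65 + 65 = 112.
Profit = (65 − 9)·112 = 6272.

6272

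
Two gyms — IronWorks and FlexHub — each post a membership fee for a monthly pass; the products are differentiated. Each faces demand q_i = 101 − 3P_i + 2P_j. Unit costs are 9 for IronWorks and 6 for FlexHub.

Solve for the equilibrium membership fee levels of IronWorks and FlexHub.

31.4375, 30.3125

IronWorks's profit: π = (P_{IronWorks} − 9)(101 − 3P_{IronWorks} + 2P_{FlexHub}).
∂π/∂P_{IronWorks} = 128 − 6P_{IronWorks} + 2P_{FlexHub} = 0 ⇒ P_{IronWorks} = 64/3 + (1/3)P_{FlexHub}.
Similarly P_{FlexHub} = 119/6 + (1/3)P_{IronWorks}.
Substituting the second reaction function into the first: P_{IronWorks} = 64/3 + (1/3)(119/6 + (1/3)P_{IronWorks}), which gives (8/9)P_{IronWorks} = 503/18 ⇒ P_{IronWorks} = 31.4375.
Then P_{FlexHub} = 119/6 + (1/3)·31.4375 = 30.3125.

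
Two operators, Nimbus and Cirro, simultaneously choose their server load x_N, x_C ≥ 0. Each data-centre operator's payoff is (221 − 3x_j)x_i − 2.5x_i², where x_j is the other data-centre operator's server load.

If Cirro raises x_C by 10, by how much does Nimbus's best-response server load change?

-6

Nimbus's payoff is (221 − 3x_C)x_N − 2.5x_N².
∂π/∂x_N = 221 − 3x_C − 5x_N = 0, so x_N = 44.2 − 0.6x_C.
The reaction-function slope is −0.6, so a 10-unit rise in x_C moves x_N by −0.6 × 10 = −6. Nimbus's best response falls — the actions are strategic substitutes.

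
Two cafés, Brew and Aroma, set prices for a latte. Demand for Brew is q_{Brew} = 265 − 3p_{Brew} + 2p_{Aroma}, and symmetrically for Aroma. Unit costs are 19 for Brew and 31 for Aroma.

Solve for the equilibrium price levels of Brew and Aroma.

Brew's profit: π = (p_{Brew} − 19)(265 − 3p_{Brew} + 2p_{Aroma}).
∂π/∂p_{Brew} = 322 − 6p_{Brew} + 2p_{Aroma} = 0 ⇒ p_{Brew} = 161/3 + (1/3)p_{Aroma}.
Similarly p_{Aroma} = 179/3 + (1/3)p_{Brew}.
Substituting the second reaction function into the first: p_{Brew} = 161/3 + (1/3)(179/3 + (1/3)p_{Brew}), which gives (8/9)p_{Brew} = 662/9 ⇒ p_{Brew} = 82.75.
Then p_{Aroma} = 179/3 + (1/3)·82.75 = 87.25.

82.75, 87.25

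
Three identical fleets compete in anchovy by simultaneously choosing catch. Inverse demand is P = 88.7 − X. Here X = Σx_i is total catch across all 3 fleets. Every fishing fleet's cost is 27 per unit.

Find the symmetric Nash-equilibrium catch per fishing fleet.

A representative fishing fleet's profit is π_i = x_i(88.7 − X) − 27x_i, with X = x_i + Σ_{j≠i} x_j.
First-order condition: 61.7 − 2x_i − Σ_{j≠i} x_j = 0.
With identical fishing fleets, set every x_j = x: then 61.7 − 2x − 2x = 0, i.e. x = 61.7/4 = 15.425.

15.425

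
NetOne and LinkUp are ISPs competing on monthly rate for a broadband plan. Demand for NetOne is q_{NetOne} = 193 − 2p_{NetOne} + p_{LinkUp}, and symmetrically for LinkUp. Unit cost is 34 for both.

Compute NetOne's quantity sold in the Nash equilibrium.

106

NetOne's profit: π = (p_{NetOne} − 34)(193 − 2p_{NetOne} + p_{LinkUp}).
∂π/∂p_{NetOne} = 261 − 4p_{NetOne} + p_{LinkUp} = 0 ⇒ p_{NetOne} = 65.25 + 0.25p_{LinkUp}.
By symmetry p_{LinkUp} = p_{NetOne}; substituting into the reaction function, 0.75p_{NetOne} = 65.25 and p_{NetOne} = 87.
q_{NetOne} = 193 − 2·87 + 87 = 106.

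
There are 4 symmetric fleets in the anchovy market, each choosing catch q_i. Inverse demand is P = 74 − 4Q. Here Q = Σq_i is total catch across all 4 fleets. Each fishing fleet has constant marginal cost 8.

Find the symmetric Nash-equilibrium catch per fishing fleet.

3.3

A representative fishing fleet's profit is π_i = q_i(74 − 4Q) − 8q_i, with Q = q_i + Σ_{j≠i} q_j.
First-order condition: 66 − 8q_i − 4Σ_{j≠i} q_j = 0.
Imposing symmetry (q_j = q for all j) turns Σ_{j≠i} q_j into 3q, so 66 = 20q and q = 3.3.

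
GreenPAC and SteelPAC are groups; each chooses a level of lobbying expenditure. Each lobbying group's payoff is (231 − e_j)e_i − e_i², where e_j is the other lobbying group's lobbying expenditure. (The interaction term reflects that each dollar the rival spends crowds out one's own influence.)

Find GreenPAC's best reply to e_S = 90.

GreenPAC's payoff is (231 − e_S)e_G − e_G².
∂π/∂e_G = 231 − e_S − 2e_G = 0, so e_G = 115.5 − 0.5e_S.
At e_S = 90: e_G = 115.5 − 0.5·90 = 70.5.

70.5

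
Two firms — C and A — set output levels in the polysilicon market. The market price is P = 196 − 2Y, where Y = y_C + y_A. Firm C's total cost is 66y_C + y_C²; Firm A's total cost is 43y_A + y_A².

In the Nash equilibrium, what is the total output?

Firm C's profit: π = y_C(196 − 2(y_C + y_A)) − 66y_C − y_C².
∂π/∂y_C = 130 − 6y_C − 2y_A = 0, so y_C = 65/3 − (1/3)y_A.
By the same steps for A: y_A = 25.5 − (1/3)y_C.
Substituting the second reaction function into the first: y_C = 65/3 − (1/3)(25.5 − (1/3)y_C), which gives (8/9)y_C = 79/6 ⇒ y_C = 14.8125.
Then y_A = 25.5 − (1/3)·14.8125 = 20.5625.
Total output: 14.8125 + 20.5625 = 35.375.

35.375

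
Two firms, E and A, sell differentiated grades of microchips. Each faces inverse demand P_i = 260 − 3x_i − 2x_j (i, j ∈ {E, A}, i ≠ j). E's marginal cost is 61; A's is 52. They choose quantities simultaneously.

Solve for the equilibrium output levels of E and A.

24.3125, 26.5625

Firm E's profit: π = x_E(260 − 3x_E − 2x_A) − 61x_E.
∂π/∂x_E = 199 − 6x_E − 2x_A = 0 ⇒ x_E = 199/6 − (1/3)x_A.
Similarly x_A = 104/3 − (1/3)x_E.
Plugging x_A into E's best response: x_E = 199/6 − (1/3)(104/3 − (1/3)x_E) ⇒ (8/9)x_E = 389/18, so x_E = 24.3125.
Then x_A = 104/3 − (1/3)·24.3125 = 26.5625.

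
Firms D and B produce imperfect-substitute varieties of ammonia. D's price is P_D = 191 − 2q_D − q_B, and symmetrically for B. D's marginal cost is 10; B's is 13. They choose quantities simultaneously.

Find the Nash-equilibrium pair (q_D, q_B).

36.4, 35.4

Firm D's profit: π = q_D(191 − 2q_D − q_B) − 10q_D.
∂π/∂q_D = 181 − 4q_D − q_B = 0 ⇒ q_D = 45.25 − 0.25q_B.
Similarly q_B = 44.5 − 0.25q_D.
Plugging q_B into D's best response: q_D = 45.25 − 0.25(44.5 − 0.25q_D) ⇒ 0.9375q_D = 34.125, so q_D = 36.4.
Then q_B = 44.5 − 0.25·36.4 = 35.4.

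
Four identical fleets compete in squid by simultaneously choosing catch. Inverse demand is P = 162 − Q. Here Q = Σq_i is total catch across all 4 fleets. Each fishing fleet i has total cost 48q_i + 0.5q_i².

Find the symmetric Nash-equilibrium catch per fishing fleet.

19

A representative fishing fleet's profit is π_i = q_i(162 − Q) − 48q_i − 0.5q_i², with Q = q_i + Σ_{j≠i} q_j.
First-order condition: 114 − 3q_i − Σ_{j≠i} q_j = 0.
Imposing symmetry (q_j = q for all j) turns Σ_{j≠i} q_j into 3q, so 114 = 6q and q = 19.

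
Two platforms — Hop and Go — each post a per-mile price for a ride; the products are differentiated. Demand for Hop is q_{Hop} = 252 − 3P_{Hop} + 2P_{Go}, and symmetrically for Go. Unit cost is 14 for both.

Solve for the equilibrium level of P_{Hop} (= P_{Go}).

73.5

Hop's profit: π = (P_{Hop} − 14)(252 − 3P_{Hop} + 2P_{Go}).
∂π/∂P_{Hop} = 294 − 6P_{Hop} + 2P_{Go} = 0 ⇒ P_{Hop} = 49 + (1/3)P_{Go}.
By symmetry P_{Go} = P_{Hop}; substituting into the reaction function, (2/3)P_{Hop} = 49 and P_{Hop} = 73.5.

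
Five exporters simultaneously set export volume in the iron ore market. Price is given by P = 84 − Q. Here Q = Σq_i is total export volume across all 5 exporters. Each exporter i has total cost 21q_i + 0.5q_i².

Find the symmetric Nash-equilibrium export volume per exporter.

9

A representative exporter's profit is π_i = q_i(84 − Q) − 21q_i − 0.5q_i², with Q = q_i + Σ_{j≠i} q_j.
First-order condition: 63 − 3q_i − Σ_{j≠i} q_j = 0.
Imposing symmetry (q_j = q for all j) turns Σ_{j≠i} q_j into 4q, so 63 = 7q and q = 9.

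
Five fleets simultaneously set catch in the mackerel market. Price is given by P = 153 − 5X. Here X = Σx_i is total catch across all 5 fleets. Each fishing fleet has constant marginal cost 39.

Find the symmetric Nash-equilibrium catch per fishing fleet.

A representative fishing fleet's profit is π_i = x_i(153 − 5X) − 39x_i, with X = x_i + Σ_{j≠i} x_j.
First-order condition: 114 − 10x_i − 5Σ_{j≠i} x_j = 0.
In a symmetric equilibrium every fishing fleet chooses the same x, so Σ_{j≠i} x_j = 4x. The condition becomes 114 − 30x = 0, giving x = 114/30 = 3.8.

3.8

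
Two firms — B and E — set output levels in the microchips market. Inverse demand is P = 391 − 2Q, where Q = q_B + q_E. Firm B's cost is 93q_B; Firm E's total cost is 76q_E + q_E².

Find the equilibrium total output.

91.1

Firm B's profit: π = q_B(391 − 2(q_B + q_E)) − 93q_B.
∂π/∂q_B = 298 − 4q_B − 2q_E = 0, so q_B = 74.5 − 0.5q_E.
For E: ∂π/∂q_E = 315 − 6q_E − 2q_B = 0 ⇒ q_E = 52.5 − (1/3)q_B.
Solving the two reaction functions simultaneously: (1 − (−0.5)(−1/3))q_B = 74.5 − 0.5·52.5, so (5/6)q_B = 48.25 and q_B = 57.9.
Then q_E = 52.5 − (1/3)·57.9 = 33.2.
Total output: 57.9 + 33.2 = 91.1.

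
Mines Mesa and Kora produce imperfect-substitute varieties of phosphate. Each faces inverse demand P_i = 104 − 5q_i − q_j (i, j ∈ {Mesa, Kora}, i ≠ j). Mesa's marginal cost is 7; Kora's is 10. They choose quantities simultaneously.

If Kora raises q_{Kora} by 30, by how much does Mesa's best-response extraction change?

Mine Mesa's profit: π = q_{Mesa}(104 − 5q_{Mesa} − q_{Kora}) − 7q_{Mesa}.
∂π/∂q_{Mesa} = 97 − 10q_{Mesa} − q_{Kora} = 0 ⇒ q_{Mesa} = 9.7 − 0.1q_{Kora}.
The reaction-function slope is −0.1, so a 30-unit rise in q_{Kora} moves q_{Mesa} by −0.1 × 30 = −3. Mesa's best response falls — the actions are strategic substitutes.

-3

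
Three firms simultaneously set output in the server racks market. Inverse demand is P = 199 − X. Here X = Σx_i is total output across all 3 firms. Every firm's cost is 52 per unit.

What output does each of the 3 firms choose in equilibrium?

A representative firm's profit is π_i = x_i(199 − X) − 52x_i, with X = x_i + Σ_{j≠i} x_j.
First-order condition: 147 − 2x_i − Σ_{j≠i} x_j = 0.
In a symmetric equilibrium every firm chooses the same x, so Σ_{j≠i} x_j = 2x. The condition becomes 147 − 4x = 0, giving x = 147/4 = 36.75.

36.75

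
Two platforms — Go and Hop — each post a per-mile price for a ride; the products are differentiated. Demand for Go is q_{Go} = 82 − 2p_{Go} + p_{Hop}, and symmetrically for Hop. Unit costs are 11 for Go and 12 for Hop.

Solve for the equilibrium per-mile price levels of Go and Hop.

Go's profit: π = (p_{Go} − 11)(82 − 2p_{Go} + p_{Hop}).
∂π/∂p_{Go} = 104 − 4p_{Go} + p_{Hop} = 0 ⇒ p_{Go} = 26 + 0.25p_{Hop}.
Similarly p_{Hop} = 26.5 + 0.25p_{Go}.
Plugging p_{Hop} into Go's best response: p_{Go} = 26 + 0.25(26.5 + 0.25p_{Go}) ⇒ 0.9375p_{Go} = 32.625, so p_{Go} = 34.8.
Then p_{Hop} = 26.5 + 0.25·34.8 = 35.2.

34.8, 35.2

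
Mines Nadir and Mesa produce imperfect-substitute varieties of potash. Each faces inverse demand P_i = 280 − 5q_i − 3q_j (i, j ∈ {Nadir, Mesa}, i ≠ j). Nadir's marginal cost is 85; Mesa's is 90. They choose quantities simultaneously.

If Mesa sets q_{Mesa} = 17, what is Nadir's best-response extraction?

14.4

Mine Nadir's profit: π = q_{Nadir}(280 − 5q_{Nadir} − 3q_{Mesa}) − 85q_{Nadir}.
∂π/∂q_{Nadir} = 195 − 10q_{Nadir} − 3q_{Mesa} = 0 ⇒ q_{Nadir} = 19.5 − 0.3q_{Mesa}.
At q_{Mesa} = 17: q_{Nadir} = 19.5 − 0.3·17 = 14.4.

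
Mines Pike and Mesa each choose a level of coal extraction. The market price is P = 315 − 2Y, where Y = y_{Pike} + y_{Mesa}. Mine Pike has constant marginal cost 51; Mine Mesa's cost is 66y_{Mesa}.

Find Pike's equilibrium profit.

Mine Pike's profit: π = y_{Pike}(315 − 2(y_{Pike} + y_{Mesa})) − 51y_{Pike}.
∂π/∂y_{Pike} = 264 − 4y_{Pike} − 2y_{Mesa} = 0, so y_{Pike} = 66 − 0.5y_{Mesa}.
By the same steps for Mesa: y_{Mesa} = 62.25 − 0.5y_{Pike}.
Substituting the second reaction function into the first: y_{Pike} = 66 − 0.5(62.25 − 0.5y_{Pike}), which gives 0.75y_{Pike} = 34.875 ⇒ y_{Pike} = 46.5.
Then y_{Mesa} = 62.25 − 0.5·46.5 = 39.
Price P = 315 − 2·85.5 = 144.
Pike's profit: (144 − 51)·46.5 = 4324.5.

4324.5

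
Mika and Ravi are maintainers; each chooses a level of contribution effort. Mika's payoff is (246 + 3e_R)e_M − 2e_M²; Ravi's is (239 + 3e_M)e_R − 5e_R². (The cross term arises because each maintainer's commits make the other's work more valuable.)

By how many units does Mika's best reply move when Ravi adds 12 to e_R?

9

Expanding Mika's payoff: 246e_M + 3e_Re_M − 2e_M².
∂π/∂e_M = 246 + 3e_R − 4e_M = 0, so e_M = 61.5 + 0.75e_R.
The reaction-function slope is 0.75, so a 12-unit rise in e_R moves e_M by 0.75 × 12 = 9. Mika's best response rises — the actions are strategic complements.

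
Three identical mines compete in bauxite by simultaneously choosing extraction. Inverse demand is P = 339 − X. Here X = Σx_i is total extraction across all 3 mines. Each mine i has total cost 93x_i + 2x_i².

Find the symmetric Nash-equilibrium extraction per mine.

30.75

A representative mine's profit is π_i = x_i(339 − X) − 93x_i − 2x_i², with X = x_i + Σ_{j≠i} x_j.
First-order condition: 246 − 6x_i − Σ_{j≠i} x_j = 0.
With identical mines, set every x_j = x: then 246 − 6x − 2x = 0, i.e. x = 246/8 = 30.75.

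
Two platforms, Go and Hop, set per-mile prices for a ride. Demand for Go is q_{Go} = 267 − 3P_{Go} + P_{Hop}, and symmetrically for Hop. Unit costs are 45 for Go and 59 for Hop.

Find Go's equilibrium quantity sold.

109.8

Go's profit: π = (P_{Go} − 45)(267 − 3P_{Go} + P_{Hop}).
∂π/∂P_{Go} = 402 − 6P_{Go} + P_{Hop} = 0 ⇒ P_{Go} = 67 + (1/6)P_{Hop}.
Similarly P_{Hop} = 74 + (1/6)P_{Go}.
Plugging P_{Hop} into Go's best response: P_{Go} = 67 + (1/6)(74 + (1/6)P_{Go}) ⇒ (35/36)P_{Go} = 238/3, so P_{Go} = 81.6.
Then P_{Hop} = 74 + (1/6)·81.6 = 87.6.
q_{Go} = 267 − 3·81.6 + 87.6 = 109.8.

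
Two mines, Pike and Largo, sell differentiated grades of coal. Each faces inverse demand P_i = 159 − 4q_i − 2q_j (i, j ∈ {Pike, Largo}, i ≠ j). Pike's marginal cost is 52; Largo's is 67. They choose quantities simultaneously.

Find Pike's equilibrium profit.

Mine Pike's profit: π = q_{Pike}(159 − 4q_{Pike} − 2q_{Largo}) − 52q_{Pike}.
∂π/∂q_{Pike} = 107 − 8q_{Pike} − 2q_{Largo} = 0 ⇒ q_{Pike} = 13.375 − 0.25q_{Largo}.
Similarly q_{Largo} = 11.5 − 0.25q_{Pike}.
Substituting the second reaction function into the first: q_{Pike} = 13.375 − 0.25(11.5 − 0.25q_{Pike}), which gives 0.9375q_{Pike} = 10.5 ⇒ q_{Pike} = 11.2.
Then q_{Largo} = 11.5 − 0.25·11.2 = 8.7.
P_{Pike} = 159 − 4·11.2 − 2·8.7 = 96.8.
Profit = (96.8 − 52)·11.2 = 501.76.

501.76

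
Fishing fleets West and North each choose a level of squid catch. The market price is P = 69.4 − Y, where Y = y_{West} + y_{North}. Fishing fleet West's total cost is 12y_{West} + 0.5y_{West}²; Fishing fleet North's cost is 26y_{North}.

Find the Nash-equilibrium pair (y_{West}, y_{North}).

14.28, 14.56

Fishing fleet West's profit: π = y_{West}(69.4 − (y_{West} + y_{North})) − 12y_{West} − 0.5y_{West}².
∂π/∂y_{West} = 57.4 − 3y_{West} − y_{North} = 0, so y_{West} = 287/15 − (1/3)y_{North}.
For North: ∂π/∂y_{North} = 43.4 − 2y_{North} − y_{West} = 0 ⇒ y_{North} = 21.7 − 0.5y_{West}.
Solving the two reaction functions simultaneously: (1 − (−1/3)(−0.5))y_{West} = 287/15 − (1/3)·21.7, so (5/6)y_{West} = 11.9 and y_{West} = 14.28.
Then y_{North} = 21.7 − 0.5·14.28 = 14.56.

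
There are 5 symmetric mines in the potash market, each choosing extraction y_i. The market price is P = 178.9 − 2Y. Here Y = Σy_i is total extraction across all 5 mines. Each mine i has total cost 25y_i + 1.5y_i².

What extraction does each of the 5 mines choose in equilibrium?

10.26

A representative mine's profit is π_i = y_i(178.9 − 2Y) − 25y_i − 1.5y_i², with Y = y_i + Σ_{j≠i} y_j.
First-order condition: 153.9 − 7y_i − 2Σ_{j≠i} y_j = 0.
With identical mines, set every y_j = y: then 153.9 − 7y − 8y = 0, i.e. y = 153.9/15 = 10.26.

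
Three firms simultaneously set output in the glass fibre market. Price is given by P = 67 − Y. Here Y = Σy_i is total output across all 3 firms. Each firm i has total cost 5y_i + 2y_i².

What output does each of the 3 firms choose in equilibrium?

7.75

A representative firm's profit is π_i = y_i(67 − Y) − 5y_i − 2y_i², with Y = y_i + Σ_{j≠i} y_j.
First-order condition: 62 − 6y_i − Σ_{j≠i} y_j = 0.
With identical firms, set every y_j = y: then 62 − 6y − 2y = 0, i.e. y = 62/8 = 7.75.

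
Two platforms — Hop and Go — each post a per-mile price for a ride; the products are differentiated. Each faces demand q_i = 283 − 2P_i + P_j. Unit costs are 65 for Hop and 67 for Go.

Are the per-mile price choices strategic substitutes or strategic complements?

strategic complements

Hop's profit: π = (P_{Hop} − 65)(283 − 2P_{Hop} + P_{Go}).
∂π/∂P_{Hop} = 413 − 4P_{Hop} + P_{Go} = 0 ⇒ P_{Hop} = 103.25 + 0.25P_{Go}.
The best-response slope dP_{Hop}/dP_{Go} = 0.25 > 0: the reaction function is upward-sloping, so the choices are strategic complements.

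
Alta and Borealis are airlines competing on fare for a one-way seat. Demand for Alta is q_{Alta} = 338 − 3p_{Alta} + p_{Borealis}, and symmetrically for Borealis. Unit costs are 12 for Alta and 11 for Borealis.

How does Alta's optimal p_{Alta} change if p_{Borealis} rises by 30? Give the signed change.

5

Alta's profit: π = (p_{Alta} − 12)(338 − 3p_{Alta} + p_{Borealis}).
∂π/∂p_{Alta} = 374 − 6p_{Alta} + p_{Borealis} = 0 ⇒ p_{Alta} = 187/3 + (1/6)p_{Borealis}.
The reaction-function slope is 1/6, so a 30-unit rise in p_{Borealis} moves p_{Alta} by 1/6 × 30 = 5. Alta's best response rises — the actions are strategic complements.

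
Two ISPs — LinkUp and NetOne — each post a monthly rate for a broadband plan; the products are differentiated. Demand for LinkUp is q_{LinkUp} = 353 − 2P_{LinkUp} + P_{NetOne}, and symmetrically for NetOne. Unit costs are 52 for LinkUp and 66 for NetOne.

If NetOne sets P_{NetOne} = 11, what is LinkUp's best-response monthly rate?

LinkUp's profit: π = (P_{LinkUp} − 52)(353 − 2P_{LinkUp} + P_{NetOne}).
∂π/∂P_{LinkUp} = 457 − 4P_{LinkUp} + P_{NetOne} = 0 ⇒ P_{LinkUp} = 114.25 + 0.25P_{NetOne}.
At P_{NetOne} = 11: P_{LinkUp} = 114.25 + 0.25·11 = 117.

117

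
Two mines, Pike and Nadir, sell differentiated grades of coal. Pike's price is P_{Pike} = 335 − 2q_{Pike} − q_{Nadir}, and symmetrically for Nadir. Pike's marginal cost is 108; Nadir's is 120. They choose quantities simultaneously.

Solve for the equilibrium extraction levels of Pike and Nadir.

Mine Pike's profit: π = q_{Pike}(335 − 2q_{Pike} − q_{Nadir}) − 108q_{Pike}.
∂π/∂q_{Pike} = 227 − 4q_{Pike} − q_{Nadir} = 0 ⇒ q_{Pike} = 56.75 − 0.25q_{Nadir}.
Similarly q_{Nadir} = 53.75 − 0.25q_{Pike}.
Substituting the second reaction function into the first: q_{Pike} = 56.75 − 0.25(53.75 − 0.25q_{Pike}), which gives 0.9375q_{Pike} = 43.3125 ⇒ q_{Pike} = 46.2.
Then q_{Nadir} = 53.75 − 0.25·46.2 = 42.2.

46.2, 42.2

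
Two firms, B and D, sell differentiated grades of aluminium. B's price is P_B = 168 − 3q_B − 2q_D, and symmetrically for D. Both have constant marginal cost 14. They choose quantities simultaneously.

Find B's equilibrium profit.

Firm B's profit: π = q_B(168 − 3q_B − 2q_D) − 14q_B.
∂π/∂q_B = 154 − 6q_B − 2q_D = 0 ⇒ q_B = 77/3 − (1/3)q_D.
By symmetry q_D = q_B; substituting into the reaction function, (4/3)q_B = 77/3 and q_B = 19.25.
P_B = 168 − 3·19.25 − 2·19.25 = 71.75.
Profit = (71.75 − 14)·19.25 = 1111.6875.

1111.6875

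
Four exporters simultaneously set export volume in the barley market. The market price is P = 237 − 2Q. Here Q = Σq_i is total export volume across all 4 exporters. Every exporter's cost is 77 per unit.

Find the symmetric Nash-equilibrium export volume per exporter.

16

A representative exporter's profit is π_i = q_i(237 − 2Q) − 77q_i, with Q = q_i + Σ_{j≠i} q_j.
First-order condition: 160 − 4q_i − 2Σ_{j≠i} q_j = 0.
With identical exporters, set every q_j = q: then 160 − 4q − 6q = 0, i.e. q = 160/10 = 16.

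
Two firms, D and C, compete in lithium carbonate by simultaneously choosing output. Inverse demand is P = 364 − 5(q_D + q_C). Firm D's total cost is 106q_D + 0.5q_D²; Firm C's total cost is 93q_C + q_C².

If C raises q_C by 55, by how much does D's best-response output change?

-25

Firm D's profit: π = q_D(364 − 5(q_D + q_C)) − 106q_D − 0.5q_D².
∂π/∂q_D = 258 − 11q_D − 5q_C = 0, so q_D = 258/11 − (5/11)q_C.
The reaction-function slope is −5/11, so a 55-unit rise in q_C moves q_D by −5/11 × 55 = −25. D's best response falls — the actions are strategic substitutes.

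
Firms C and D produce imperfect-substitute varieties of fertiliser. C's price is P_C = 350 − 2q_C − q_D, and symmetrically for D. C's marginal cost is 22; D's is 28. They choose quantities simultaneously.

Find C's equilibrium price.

154

Firm C's profit: π = q_C(350 − 2q_C − q_D) − 22q_C.
∂π/∂q_C = 328 − 4q_C − q_D = 0 ⇒ q_C = 82 − 0.25q_D.
Similarly q_D = 80.5 − 0.25q_C.
Plugging q_D into C's best response: q_C = 82 − 0.25(80.5 − 0.25q_C) ⇒ 0.9375q_C = 61.875, so q_C = 66.
Then q_D = 80.5 − 0.25·66 = 64.
P_C = 350 − 2·66 − 64 = 154.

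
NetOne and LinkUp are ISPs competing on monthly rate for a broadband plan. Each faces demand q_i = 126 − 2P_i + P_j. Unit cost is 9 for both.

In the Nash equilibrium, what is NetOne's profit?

3042

NetOne's profit: π = (P_{NetOne} − 9)(126 − 2P_{NetOne} + P_{LinkUp}).
∂π/∂P_{NetOne} = 144 − 4P_{NetOne} + P_{LinkUp} = 0 ⇒ P_{NetOne} = 36 + 0.25P_{LinkUp}.
By symmetry P_{LinkUp} = P_{NetOne}; substituting into the reaction function, 0.75P_{NetOne} = 36 and P_{NetOne} = 48.
q_{NetOne} = 126 − 2·48 + 48 = 78.
Profit = (48 − 9)·78 = 3042.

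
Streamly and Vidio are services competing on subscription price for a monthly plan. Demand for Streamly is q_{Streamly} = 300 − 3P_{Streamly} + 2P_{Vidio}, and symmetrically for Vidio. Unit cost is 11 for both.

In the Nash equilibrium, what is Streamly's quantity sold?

216.75

Streamly's profit: π = (P_{Streamly} − 11)(300 − 3P_{Streamly} + 2P_{Vidio}).
∂π/∂P_{Streamly} = 333 − 6P_{Streamly} + 2P_{Vidio} = 0 ⇒ P_{Streamly} = 55.5 + (1/3)P_{Vidio}.
By symmetry P_{Vidio} = P_{Streamly}; substituting into the reaction function, (2/3)P_{Streamly} = 55.5 and P_{Streamly} = 83.25.
q_{Streamly} = 300 − 3·83.25 + 2·83.25 = 216.75.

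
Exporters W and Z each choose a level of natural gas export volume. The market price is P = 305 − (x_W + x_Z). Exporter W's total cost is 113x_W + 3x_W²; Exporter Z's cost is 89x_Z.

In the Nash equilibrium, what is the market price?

Exporter W's profit: π = x_W(305 − (x_W + x_Z)) − 113x_W − 3x_W².
∂π/∂x_W = 192 − 8x_W − x_Z = 0, so x_W = 24 − 0.125x_Z.
For Z: ∂π/∂x_Z = 216 − 2x_Z − x_W = 0 ⇒ x_Z = 108 − 0.5x_W.
Plugging x_Z into W's best response: x_W = 24 − 0.125(108 − 0.5x_W) ⇒ 0.9375x_W = 10.5, so x_W = 11.2.
Then x_Z = 108 − 0.5·11.2 = 102.4.
Equilibrium price: P = 305 − 113.6 = 191.4.

191.4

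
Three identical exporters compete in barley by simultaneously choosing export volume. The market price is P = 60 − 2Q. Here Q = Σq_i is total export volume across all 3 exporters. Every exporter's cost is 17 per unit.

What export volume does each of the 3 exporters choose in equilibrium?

A representative exporter's profit is π_i = q_i(60 − 2Q) − 17q_i, with Q = q_i + Σ_{j≠i} q_j.
First-order condition: 43 − 4q_i − 2Σ_{j≠i} q_j = 0.
In a symmetric equilibrium every exporter chooses the same q, so Σ_{j≠i} q_j = 2q. The condition becomes 43 − 8q = 0, giving q = 43/8 = 5.375.

5.375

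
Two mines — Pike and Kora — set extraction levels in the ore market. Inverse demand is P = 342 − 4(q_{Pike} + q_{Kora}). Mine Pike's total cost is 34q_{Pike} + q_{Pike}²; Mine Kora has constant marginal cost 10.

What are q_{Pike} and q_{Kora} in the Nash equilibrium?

17.75, 32.625

Mine Pike's profit: π = q_{Pike}(342 − 4(q_{Pike} + q_{Kora})) − 34q_{Pike} − q_{Pike}².
∂π/∂q_{Pike} = 308 − 10q_{Pike} − 4q_{Kora} = 0, so q_{Pike} = 30.8 − 0.4q_{Kora}.
For Kora: ∂π/∂q_{Kora} = 332 − 8q_{Kora} − 4q_{Pike} = 0 ⇒ q_{Kora} = 41.5 − 0.5q_{Pike}.
Plugging q_{Kora} into Pike's best response: q_{Pike} = 30.8 − 0.4(41.5 − 0.5q_{Pike}) ⇒ 0.8q_{Pike} = 14.2, so q_{Pike} = 17.75.
Then q_{Kora} = 41.5 − 0.5·17.75 = 32.625.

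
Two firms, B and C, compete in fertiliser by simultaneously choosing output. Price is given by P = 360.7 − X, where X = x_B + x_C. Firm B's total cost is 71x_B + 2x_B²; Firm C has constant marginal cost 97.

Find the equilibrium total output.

Firm B's profit: π = x_B(360.7 − (x_B + x_C)) − 71x_B − 2x_B².
∂π/∂x_B = 289.7 − 6x_B − x_C = 0, so x_B = 2897/60 − (1/6)x_C.
For C: ∂π/∂x_C = 263.7 − 2x_C − x_B = 0 ⇒ x_C = 131.85 − 0.5x_B.
Plugging x_C into B's best response: x_B = 2897/60 − (1/6)(131.85 − 0.5x_B) ⇒ (11/12)x_B = 3157/120, so x_B = 28.7.
Then x_C = 131.85 − 0.5·28.7 = 117.5.
Total output: 28.7 + 117.5 = 146.2.

146.2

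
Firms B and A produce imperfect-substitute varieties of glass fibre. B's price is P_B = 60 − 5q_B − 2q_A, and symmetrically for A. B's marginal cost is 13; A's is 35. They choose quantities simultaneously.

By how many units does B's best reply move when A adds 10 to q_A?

Firm B's profit: π = q_B(60 − 5q_B − 2q_A) − 13q_B.
∂π/∂q_B = 47 − 10q_B − 2q_A = 0 ⇒ q_B = 4.7 − 0.2q_A.
The reaction-function slope is −0.2, so a 10-unit rise in q_A moves q_B by −0.2 × 10 = −2. B's best response falls — the actions are strategic substitutes.

-2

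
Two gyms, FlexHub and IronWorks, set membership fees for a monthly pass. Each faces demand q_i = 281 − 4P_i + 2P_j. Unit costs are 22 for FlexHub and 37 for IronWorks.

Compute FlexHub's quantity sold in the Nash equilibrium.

166

FlexHub's profit: π = (P_{FlexHub} − 22)(281 − 4P_{FlexHub} + 2P_{IronWorks}).
∂π/∂P_{FlexHub} = 369 − 8P_{FlexHub} + 2P_{IronWorks} = 0 ⇒ P_{FlexHub} = 46.125 + 0.25P_{IronWorks}.
Similarly P_{IronWorks} = 53.625 + 0.25P_{FlexHub}.
Solving the two reaction functions simultaneously: (1 − (0.25)(0.25))P_{FlexHub} = 46.125 + 0.25·53.625, so 0.9375P_{FlexHub} = 1905/32 and P_{FlexHub} = 63.5.
Then P_{IronWorks} = 53.625 + 0.25·63.5 = 69.5.
q_{FlexHub} = 281 − 4·63.5 + 2·69.5 = 166.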